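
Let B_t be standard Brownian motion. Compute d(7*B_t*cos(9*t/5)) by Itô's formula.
d(7*B_t*cos(9*t/5)) = (-63*B_t*sin(9*t/5)/5) dt + (7*cos(9*t/5)) dB_t

Itô's formula for f(t, x): d f(t, B_t) = (f_t + (1/2) f_xx) dt + f_x dB_t. Compute partials of f(t, x) = 7*x*cos(9*t/5):
  f_t(t,x)  = -63*x*sin(9*t/5)/5
  f_x(t,x)  = 7*cos(9*t/5)
  f_xx(t,x) = 0
Assemble drift = f_t + (1/2) f_xx = -63*x*sin(9*t/5)/5 and diffusion = f_x = 7*cos(9*t/5). Substituting x = B_t:
  d(7*B_t*cos(9*t/5)) = (-63*B_t*sin(9*t/5)/5) dt + (7*cos(9*t/5)) dB_t.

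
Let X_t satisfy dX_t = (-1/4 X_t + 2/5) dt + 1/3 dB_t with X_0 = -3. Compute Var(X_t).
Var(X_t) = 2/9 - 2*exp(-t/2)/9

The variance V(t) = Var(X_t) satisfies V'(t) = 2 a V(t) + c^2 with V(0) = 0 (drift coefficient is linear in X, diffusion is constant). With a = -1/4, c = 1/3, the solution is
  V(t) = (c^2 / (2 a)) * (exp(2 a t) - 1)
       = ((1/3)^2 / (2*(-1/4))) * (exp((-1/2) t) - 1)
       = 2/9 - 2*exp(-t/2)/9.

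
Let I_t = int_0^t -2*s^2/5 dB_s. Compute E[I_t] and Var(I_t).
E[I_t] = 0; Var(I_t) = 4*t^5/125

The Itô integral of a deterministic integrand f(s) has mean 0 because each increment f(s) * (B_{s+ds} - B_s) has mean 0. By the Itô isometry:
  Var( int_0^t f(s) dB_s ) = E[ (int_0^t f(s) dB_s)^2 ] = int_0^t f(s)^2 ds.
Here f(s) = -2*s^2/5, so f(s)^2 = 4*s^4/25. Integrate:
  int_0^t (4*s^4/25) ds = 4*t^5/125.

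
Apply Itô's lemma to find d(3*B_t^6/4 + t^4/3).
d(3*B_t^6/4 + t^4/3) = (45*B_t^4/4 + 4*t^3/3) dt + (9*B_t^5/2) dB_t

Itô's formula for f(t, x): d f(t, B_t) = (f_t + (1/2) f_xx) dt + f_x dB_t. Compute partials of f(t, x) = t^4/3 + 3*x^6/4:
  f_t(t,x)  = 4*t^3/3
  f_x(t,x)  = 9*x^5/2
  f_xx(t,x) = 45*x^4/2
Assemble drift = f_t + (1/2) f_xx = 4*t^3/3 + 45*x^4/4 and diffusion = f_x = 9*x^5/2. Substituting x = B_t:
  d(3*B_t^6/4 + t^4/3) = (45*B_t^4/4 + 4*t^3/3) dt + (9*B_t^5/2) dB_t.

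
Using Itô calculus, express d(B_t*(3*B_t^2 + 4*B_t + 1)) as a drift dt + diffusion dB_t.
d(B_t*(3*B_t^2 + 4*B_t + 1)) = (9*B_t + 4) dt + (9*B_t^2 + 8*B_t + 1) dB_t

Itô's formula for f(B_t) gives d f(B_t) = f'(B_t) dB_t + (1/2) f''(B_t) dt. Compute derivatives of f(x) = x*(3*x^2 + 4*x + 1):
  f'(x)  = 9*x^2 + 8*x + 1
  f''(x) = 18*x + 8
Substitute x = B_t and multiply the f'' term by 1/2:
  drift     = (1/2) * (18*x + 8) evaluated at B_t = 9*B_t + 4
  diffusion = (9*x^2 + 8*x + 1) evaluated at B_t = 9*B_t^2 + 8*B_t + 1
Therefore d(B_t*(3*B_t^2 + 4*B_t + 1)) = (9*B_t + 4) dt + (9*B_t^2 + 8*B_t + 1) dB_t.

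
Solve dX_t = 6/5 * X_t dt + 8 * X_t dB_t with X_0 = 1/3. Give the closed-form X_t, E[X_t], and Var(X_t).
X_t = 1/3 * exp((-154/5) t + (8) B_t); E[X_t] = exp(6*t/5)/3; Var(X_t) = (exp(64*t) - 1)*exp(12*t/5)/9

For GBM dX = mu X dt + sigma X dB with X_0 = x_0, apply Itô to Y = log X: dY = (mu - sigma^2/2) dt + sigma dB, so Y_t = log(x_0) + (mu - sigma^2/2) t + sigma B_t and hence X_t = x_0 * exp((mu - sigma^2/2) t + sigma B_t).
With mu = 6/5, sigma = 8, x_0 = 1/3, this gives:
  X_t = 1/3 * exp((-154/5) * t + (8) * B_t).
Since sigma*B_t ~ Normal(0, sigma^2 t), E[exp(sigma*B_t)] = exp(sigma^2 t / 2); so E[X_t] = x_0 * exp((mu - sigma^2/2) t) * exp(sigma^2 t / 2) = x_0 * exp(mu t) = exp(6*t/5)/3.
Var(X_t) = E[X_t^2] - (E[X_t])^2 = x_0^2 * exp(2 mu t) * (exp(sigma^2 t) - 1) = (exp(64*t) - 1)*exp(12*t/5)/9.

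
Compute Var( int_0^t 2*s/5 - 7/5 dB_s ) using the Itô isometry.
Var = t*(4*t^2 - 42*t + 147)/75

The Itô integral of a deterministic integrand f(s) has mean 0 because each increment f(s) * (B_{s+ds} - B_s) has mean 0. By the Itô isometry:
  Var( int_0^t f(s) dB_s ) = E[ (int_0^t f(s) dB_s)^2 ] = int_0^t f(s)^2 ds.
Here f(s) = 2*s/5 - 7/5, so f(s)^2 = (2*s - 7)^2/25. Integrate:
  int_0^t ((2*s - 7)^2/25) ds = t*(4*t^2 - 42*t + 147)/75.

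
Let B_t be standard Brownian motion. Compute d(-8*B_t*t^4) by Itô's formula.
d(-8*B_t*t^4) = (-32*B_t*t^3) dt + (-8*t^4) dB_t

Itô's formula for f(t, x): d f(t, B_t) = (f_t + (1/2) f_xx) dt + f_x dB_t. Compute partials of f(t, x) = -8*t^4*x:
  f_t(t,x)  = -32*t^3*x
  f_x(t,x)  = -8*t^4
  f_xx(t,x) = 0
Assemble drift = f_t + (1/2) f_xx = -32*t^3*x and diffusion = f_x = -8*t^4. Substituting x = B_t:
  d(-8*B_t*t^4) = (-32*B_t*t^3) dt + (-8*t^4) dB_t.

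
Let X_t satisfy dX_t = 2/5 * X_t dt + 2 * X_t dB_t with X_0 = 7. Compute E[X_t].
E[X_t] = 7*exp(2*t/5)

For GBM dX = mu X dt + sigma X dB with X_0 = x_0, apply Itô to Y = log X: dY = (mu - sigma^2/2) dt + sigma dB, so Y_t = log(x_0) + (mu - sigma^2/2) t + sigma B_t and hence X_t = x_0 * exp((mu - sigma^2/2) t + sigma B_t).
With mu = 2/5, sigma = 2, x_0 = 7, this gives:
  X_t = 7 * exp((-8/5) * t + (2) * B_t).
Since sigma*B_t ~ Normal(0, sigma^2 t), E[exp(sigma*B_t)] = exp(sigma^2 t / 2); so E[X_t] = x_0 * exp((mu - sigma^2/2) t) * exp(sigma^2 t / 2) = x_0 * exp(mu t) = 7*exp(2*t/5).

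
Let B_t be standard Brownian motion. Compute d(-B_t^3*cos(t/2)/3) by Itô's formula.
d(-B_t^3*cos(t/2)/3) = (B_t*(B_t^2*sin(t/2)/6 - cos(t/2))) dt + (-B_t^2*cos(t/2)) dB_t

Itô's formula for f(t, x): d f(t, B_t) = (f_t + (1/2) f_xx) dt + f_x dB_t. Compute partials of f(t, x) = -x^3*cos(t/2)/3:
  f_t(t,x)  = x^3*sin(t/2)/6
  f_x(t,x)  = -x^2*cos(t/2)
  f_xx(t,x) = -2*x*cos(t/2)
Assemble drift = f_t + (1/2) f_xx = x*(x^2*sin(t/2)/6 - cos(t/2)) and diffusion = f_x = -x^2*cos(t/2). Substituting x = B_t:
  d(-B_t^3*cos(t/2)/3) = (B_t*(B_t^2*sin(t/2)/6 - cos(t/2))) dt + (-B_t^2*cos(t/2)) dB_t.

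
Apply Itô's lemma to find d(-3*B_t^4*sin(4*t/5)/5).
d(-3*B_t^4*sin(4*t/5)/5) = (6*B_t^2*(-2*B_t^2*cos(4*t/5) - 15*sin(4*t/5))/25) dt + (-12*B_t^3*sin(4*t/5)/5) dB_t

Itô's formula for f(t, x): d f(t, B_t) = (f_t + (1/2) f_xx) dt + f_x dB_t. Compute partials of f(t, x) = -3*x^4*sin(4*t/5)/5:
  f_t(t,x)  = -12*x^4*cos(4*t/5)/25
  f_x(t,x)  = -12*x^3*sin(4*t/5)/5
  f_xx(t,x) = -36*x^2*sin(4*t/5)/5
Assemble drift = f_t + (1/2) f_xx = 6*x^2*(-2*x^2*cos(4*t/5) - 15*sin(4*t/5))/25 and diffusion = f_x = -12*x^3*sin(4*t/5)/5. Substituting x = B_t:
  d(-3*B_t^4*sin(4*t/5)/5) = (6*B_t^2*(-2*B_t^2*cos(4*t/5) - 15*sin(4*t/5))/25) dt + (-12*B_t^3*sin(4*t/5)/5) dB_t.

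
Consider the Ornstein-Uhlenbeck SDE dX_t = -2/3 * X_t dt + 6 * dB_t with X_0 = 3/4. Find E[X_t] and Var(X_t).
E[X_t] = 3*exp(-2*t/3)/4; Var(X_t) = 27 - 27*exp(-4*t/3)

The OU SDE dX = -theta X dt + sigma dB admits the integrating factor exp(theta t): d(exp(theta t) X_t) = sigma exp(theta t) dB_t. Integrating from 0 to t:
  X_t = x_0 * exp(-theta t) + sigma * int_0^t exp(-theta (t-s)) dB_s.
The Itô integral has mean 0 and (by the Itô isometry) variance sigma^2 * int_0^t exp(-2 theta (t - s)) ds = sigma^2 * (1 - exp(-2 theta t)) / (2 theta).
With theta = 2/3, sigma = 6, x_0 = 3/4:
  E[X_t] = 3/4 * exp(-2/3 t) = 3*exp(-2*t/3)/4
  Var(X_t) = (6)^2 * (1 - exp(-2*2/3 t)) / (2 * 2/3) = 27 - 27*exp(-4*t/3).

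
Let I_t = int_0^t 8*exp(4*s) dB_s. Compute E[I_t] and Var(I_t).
E[I_t] = 0; Var(I_t) = 8*exp(8*t) - 8

The Itô integral of a deterministic integrand f(s) has mean 0 because each increment f(s) * (B_{s+ds} - B_s) has mean 0. By the Itô isometry:
  Var( int_0^t f(s) dB_s ) = E[ (int_0^t f(s) dB_s)^2 ] = int_0^t f(s)^2 ds.
Here f(s) = 8*exp(4*s), so f(s)^2 = 64*exp(8*s). Integrate:
  int_0^t (64*exp(8*s)) ds = 8*exp(8*t) - 8.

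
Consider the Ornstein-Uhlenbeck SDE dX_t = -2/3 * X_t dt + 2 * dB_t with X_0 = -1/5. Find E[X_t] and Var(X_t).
E[X_t] = -exp(-2*t/3)/5; Var(X_t) = 3 - 3*exp(-4*t/3)

The OU SDE dX = -theta X dt + sigma dB admits the integrating factor exp(theta t): d(exp(theta t) X_t) = sigma exp(theta t) dB_t. Integrating from 0 to t:
  X_t = x_0 * exp(-theta t) + sigma * int_0^t exp(-theta (t-s)) dB_s.
The Itô integral has mean 0 and (by the Itô isometry) variance sigma^2 * int_0^t exp(-2 theta (t - s)) ds = sigma^2 * (1 - exp(-2 theta t)) / (2 theta).
With theta = 2/3, sigma = 2, x_0 = -1/5:
  E[X_t] = -1/5 * exp(-2/3 t) = -exp(-2*t/3)/5
  Var(X_t) = (2)^2 * (1 - exp(-2*2/3 t)) / (2 * 2/3) = 3 - 3*exp(-4*t/3).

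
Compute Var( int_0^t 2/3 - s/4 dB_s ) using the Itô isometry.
Var = t*(3*t^2 - 24*t + 64)/144

The Itô integral of a deterministic integrand f(s) has mean 0 because each increment f(s) * (B_{s+ds} - B_s) has mean 0. By the Itô isometry:
  Var( int_0^t f(s) dB_s ) = E[ (int_0^t f(s) dB_s)^2 ] = int_0^t f(s)^2 ds.
Here f(s) = 2/3 - s/4, so f(s)^2 = (3*s - 8)^2/144. Integrate:
  int_0^t ((3*s - 8)^2/144) ds = t*(3*t^2 - 24*t + 64)/144.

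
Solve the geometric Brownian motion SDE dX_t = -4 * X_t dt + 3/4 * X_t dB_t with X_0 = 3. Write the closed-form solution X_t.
X_t = 3 * exp((-137/32) * t + (3/4) * B_t)

For GBM dX = mu X dt + sigma X dB with X_0 = x_0, apply Itô to Y = log X: dY = (mu - sigma^2/2) dt + sigma dB, so Y_t = log(x_0) + (mu - sigma^2/2) t + sigma B_t and hence X_t = x_0 * exp((mu - sigma^2/2) t + sigma B_t).
With mu = -4, sigma = 3/4, x_0 = 3, this gives:
  X_t = 3 * exp((-137/32) * t + (3/4) * B_t).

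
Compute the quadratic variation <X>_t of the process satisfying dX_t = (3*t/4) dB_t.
<X>_t = 3*t^3/16

For an Itô process dX_t = a(t) dt + b(t) dB_t, the quadratic variation is <X>_t = int_0^t b(s)^2 ds (the drift term does not contribute). Here b(s) = 3*s/4, so
  b(s)^2 = 9*s^2/16.
Integrating from 0 to t:
  <X>_t = int_0^t (9*s^2/16) ds = 3*t^3/16.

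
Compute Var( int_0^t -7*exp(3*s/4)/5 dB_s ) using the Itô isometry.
Var = 98*exp(3*t/2)/75 - 98/75

The Itô integral of a deterministic integrand f(s) has mean 0 because each increment f(s) * (B_{s+ds} - B_s) has mean 0. By the Itô isometry:
  Var( int_0^t f(s) dB_s ) = E[ (int_0^t f(s) dB_s)^2 ] = int_0^t f(s)^2 ds.
Here f(s) = -7*exp(3*s/4)/5, so f(s)^2 = 49*exp(3*s/2)/25. Integrate:
  int_0^t (49*exp(3*s/2)/25) ds = 98*exp(3*t/2)/75 - 98/75.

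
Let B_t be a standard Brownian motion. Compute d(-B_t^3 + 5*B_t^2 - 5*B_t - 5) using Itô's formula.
d(-B_t^3 + 5*B_t^2 - 5*B_t - 5) = (5 - 3*B_t) dt + (-3*B_t^2 + 10*B_t - 5) dB_t

Itô's formula for f(B_t) gives d f(B_t) = f'(B_t) dB_t + (1/2) f''(B_t) dt. Compute derivatives of f(x) = -x^3 + 5*x^2 - 5*x - 5:
  f'(x)  = -3*x^2 + 10*x - 5
  f''(x) = 10 - 6*x
Substitute x = B_t and multiply the f'' term by 1/2:
  drift     = (1/2) * (10 - 6*x) evaluated at B_t = 5 - 3*B_t
  diffusion = (-3*x^2 + 10*x - 5) evaluated at B_t = -3*B_t^2 + 10*B_t - 5
Therefore d(-B_t^3 + 5*B_t^2 - 5*B_t - 5) = (5 - 3*B_t) dt + (-3*B_t^2 + 10*B_t - 5) dB_t.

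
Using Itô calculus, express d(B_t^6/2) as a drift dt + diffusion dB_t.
d(B_t^6/2) = (15*B_t^4/2) dt + (3*B_t^5) dB_t

Itô's formula for f(B_t) gives d f(B_t) = f'(B_t) dB_t + (1/2) f''(B_t) dt. Compute derivatives of f(x) = x^6/2:
  f'(x)  = 3*x^5
  f''(x) = 15*x^4
Substitute x = B_t and multiply the f'' term by 1/2:
  drift     = (1/2) * (15*x^4) evaluated at B_t = 15*B_t^4/2
  diffusion = (3*x^5) evaluated at B_t = 3*B_t^5
Therefore d(B_t^6/2) = (15*B_t^4/2) dt + (3*B_t^5) dB_t.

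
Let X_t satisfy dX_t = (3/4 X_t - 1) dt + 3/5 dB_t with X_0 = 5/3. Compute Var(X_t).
Var(X_t) = 6*exp(3*t/2)/25 - 6/25

The variance V(t) = Var(X_t) satisfies V'(t) = 2 a V(t) + c^2 with V(0) = 0 (drift coefficient is linear in X, diffusion is constant). With a = 3/4, c = 3/5, the solution is
  V(t) = (c^2 / (2 a)) * (exp(2 a t) - 1)
       = ((3/5)^2 / (2*(3/4))) * (exp((3/2) t) - 1)
       = 6*exp(3*t/2)/25 - 6/25.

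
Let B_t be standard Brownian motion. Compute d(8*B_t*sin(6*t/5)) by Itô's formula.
d(8*B_t*sin(6*t/5)) = (48*B_t*cos(6*t/5)/5) dt + (8*sin(6*t/5)) dB_t

Itô's formula for f(t, x): d f(t, B_t) = (f_t + (1/2) f_xx) dt + f_x dB_t. Compute partials of f(t, x) = 8*x*sin(6*t/5):
  f_t(t,x)  = 48*x*cos(6*t/5)/5
  f_x(t,x)  = 8*sin(6*t/5)
  f_xx(t,x) = 0
Assemble drift = f_t + (1/2) f_xx = 48*x*cos(6*t/5)/5 and diffusion = f_x = 8*sin(6*t/5). Substituting x = B_t:
  d(8*B_t*sin(6*t/5)) = (48*B_t*cos(6*t/5)/5) dt + (8*sin(6*t/5)) dB_t.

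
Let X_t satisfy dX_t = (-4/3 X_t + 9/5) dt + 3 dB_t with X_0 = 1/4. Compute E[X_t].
E[X_t] = 27/20 - 11*exp(-4*t/3)/10

Taking expectations and using E[dB_t] = 0, the mean m(t) = E[X_t] satisfies the ODE m'(t) = a m(t) + b with m(0) = x_0. With a = -4/3, b = 9/5, x_0 = 1/4, the solution is
  m(t) = x_0 * exp(a t) + (b/a) * (exp(a t) - 1)
       = (1/4) * exp((-4/3) t) + ((9/5)/(-4/3)) * (exp((-4/3) t) - 1)
       = 27/20 - 11*exp(-4*t/3)/10.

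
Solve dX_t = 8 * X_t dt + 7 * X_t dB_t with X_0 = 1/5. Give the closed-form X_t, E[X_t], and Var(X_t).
X_t = 1/5 * exp((-33/2) t + (7) B_t); E[X_t] = exp(8*t)/5; Var(X_t) = (exp(49*t) - 1)*exp(16*t)/25

For GBM dX = mu X dt + sigma X dB with X_0 = x_0, apply Itô to Y = log X: dY = (mu - sigma^2/2) dt + sigma dB, so Y_t = log(x_0) + (mu - sigma^2/2) t + sigma B_t and hence X_t = x_0 * exp((mu - sigma^2/2) t + sigma B_t).
With mu = 8, sigma = 7, x_0 = 1/5, this gives:
  X_t = 1/5 * exp((-33/2) * t + (7) * B_t).
Since sigma*B_t ~ Normal(0, sigma^2 t), E[exp(sigma*B_t)] = exp(sigma^2 t / 2); so E[X_t] = x_0 * exp((mu - sigma^2/2) t) * exp(sigma^2 t / 2) = x_0 * exp(mu t) = exp(8*t)/5.
Var(X_t) = E[X_t^2] - (E[X_t])^2 = x_0^2 * exp(2 mu t) * (exp(sigma^2 t) - 1) = (exp(49*t) - 1)*exp(16*t)/25.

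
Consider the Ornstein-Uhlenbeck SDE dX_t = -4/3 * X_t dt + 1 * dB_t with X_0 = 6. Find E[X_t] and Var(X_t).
E[X_t] = 6*exp(-4*t/3); Var(X_t) = 3/8 - 3*exp(-8*t/3)/8

The OU SDE dX = -theta X dt + sigma dB admits the integrating factor exp(theta t): d(exp(theta t) X_t) = sigma exp(theta t) dB_t. Integrating from 0 to t:
  X_t = x_0 * exp(-theta t) + sigma * int_0^t exp(-theta (t-s)) dB_s.
The Itô integral has mean 0 and (by the Itô isometry) variance sigma^2 * int_0^t exp(-2 theta (t - s)) ds = sigma^2 * (1 - exp(-2 theta t)) / (2 theta).
With theta = 4/3, sigma = 1, x_0 = 6:
  E[X_t] = 6 * exp(-4/3 t) = 6*exp(-4*t/3)
  Var(X_t) = (1)^2 * (1 - exp(-2*4/3 t)) / (2 * 4/3) = 3/8 - 3*exp(-8*t/3)/8.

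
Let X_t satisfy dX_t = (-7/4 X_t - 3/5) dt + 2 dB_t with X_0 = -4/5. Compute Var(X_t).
Var(X_t) = 8/7 - 8*exp(-7*t/2)/7

The variance V(t) = Var(X_t) satisfies V'(t) = 2 a V(t) + c^2 with V(0) = 0 (drift coefficient is linear in X, diffusion is constant). With a = -7/4, c = 2, the solution is
  V(t) = (c^2 / (2 a)) * (exp(2 a t) - 1)
       = (2^2 / (2*(-7/4))) * (exp((-7/2) t) - 1)
       = 8/7 - 8*exp(-7*t/2)/7.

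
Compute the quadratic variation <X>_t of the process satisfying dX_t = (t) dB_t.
<X>_t = t^3/3

For an Itô process dX_t = a(t) dt + b(t) dB_t, the quadratic variation is <X>_t = int_0^t b(s)^2 ds (the drift term does not contribute). Here b(s) = s, so
  b(s)^2 = s^2.
Integrating from 0 to t:
  <X>_t = int_0^t (s^2) ds = t^3/3.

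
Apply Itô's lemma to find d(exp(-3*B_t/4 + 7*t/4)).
d(exp(-3*B_t/4 + 7*t/4)) = (65*exp(-3*B_t/4 + 7*t/4)/32) dt + (-3*exp(-3*B_t/4 + 7*t/4)/4) dB_t

Itô's formula for f(t, x): d f(t, B_t) = (f_t + (1/2) f_xx) dt + f_x dB_t. Compute partials of f(t, x) = exp(7*t/4 - 3*x/4):
  f_t(t,x)  = 7*exp(7*t/4 - 3*x/4)/4
  f_x(t,x)  = -3*exp(7*t/4 - 3*x/4)/4
  f_xx(t,x) = 9*exp(7*t/4 - 3*x/4)/16
Assemble drift = f_t + (1/2) f_xx = 65*exp(7*t/4 - 3*x/4)/32 and diffusion = f_x = -3*exp(7*t/4 - 3*x/4)/4. Substituting x = B_t:
  d(exp(-3*B_t/4 + 7*t/4)) = (65*exp(-3*B_t/4 + 7*t/4)/32) dt + (-3*exp(-3*B_t/4 + 7*t/4)/4) dB_t.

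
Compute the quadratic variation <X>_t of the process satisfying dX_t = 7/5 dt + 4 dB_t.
<X>_t = 16*t

For an Itô process dX_t = a(t) dt + b(t) dB_t, the quadratic variation is <X>_t = int_0^t b(s)^2 ds (the drift term does not contribute). Here b(s) = 4, so
  b(s)^2 = 16.
Integrating from 0 to t:
  <X>_t = int_0^t (16) ds = 16*t.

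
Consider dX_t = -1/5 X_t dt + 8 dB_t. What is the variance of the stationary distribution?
lim Var(X_t) = 160

The OU SDE dX = -theta X dt + sigma dB admits the integrating factor exp(theta t): d(exp(theta t) X_t) = sigma exp(theta t) dB_t. Integrating from 0 to t gives X_t = x_0 * exp(-theta t) + sigma * int_0^t exp(-theta (t-s)) dB_s for any initial x_0. The Itô integral has variance (by the Itô isometry) sigma^2 * int_0^t exp(-2 theta (t - s)) ds = sigma^2 * (1 - exp(-2 theta t)) / (2 theta), independent of x_0.
With theta = 1/5, sigma = 8:
  Var(X_t) = (8)^2 * (1 - exp(-2*1/5 t)) / (2 * 1/5) = 160 - 160*exp(-2*t/5).
As t -> infinity, exp(-2*1/5 t) -> 0, so the stationary variance is sigma^2 / (2 theta) = 160.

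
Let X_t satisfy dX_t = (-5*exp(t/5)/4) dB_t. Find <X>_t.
<X>_t = 125*exp(2*t/5)/32 - 125/32

For an Itô process dX_t = a(t) dt + b(t) dB_t, the quadratic variation is <X>_t = int_0^t b(s)^2 ds (the drift term does not contribute). Here b(s) = -5*exp(s/5)/4, so
  b(s)^2 = 25*exp(2*s/5)/16.
Integrating from 0 to t:
  <X>_t = int_0^t (25*exp(2*s/5)/16) ds = 125*exp(2*t/5)/32 - 125/32.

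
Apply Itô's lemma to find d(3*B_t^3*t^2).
d(3*B_t^3*t^2) = (3*B_t*t*(2*B_t^2 + 3*t)) dt + (9*B_t^2*t^2) dB_t

Itô's formula for f(t, x): d f(t, B_t) = (f_t + (1/2) f_xx) dt + f_x dB_t. Compute partials of f(t, x) = 3*t^2*x^3:
  f_t(t,x)  = 6*t*x^3
  f_x(t,x)  = 9*t^2*x^2
  f_xx(t,x) = 18*t^2*x
Assemble drift = f_t + (1/2) f_xx = 3*t*x*(3*t + 2*x^2) and diffusion = f_x = 9*t^2*x^2. Substituting x = B_t:
  d(3*B_t^3*t^2) = (3*B_t*t*(2*B_t^2 + 3*t)) dt + (9*B_t^2*t^2) dB_t.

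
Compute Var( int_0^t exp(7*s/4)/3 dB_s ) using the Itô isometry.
Var = 2*exp(7*t/2)/63 - 2/63

The Itô integral of a deterministic integrand f(s) has mean 0 because each increment f(s) * (B_{s+ds} - B_s) has mean 0. By the Itô isometry:
  Var( int_0^t f(s) dB_s ) = E[ (int_0^t f(s) dB_s)^2 ] = int_0^t f(s)^2 ds.
Here f(s) = exp(7*s/4)/3, so f(s)^2 = exp(7*s/2)/9. Integrate:
  int_0^t (exp(7*s/2)/9) ds = 2*exp(7*t/2)/63 - 2/63.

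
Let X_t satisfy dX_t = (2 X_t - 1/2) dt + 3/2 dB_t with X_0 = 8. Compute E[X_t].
E[X_t] = 31*exp(2*t)/4 + 1/4

Taking expectations and using E[dB_t] = 0, the mean m(t) = E[X_t] satisfies the ODE m'(t) = a m(t) + b with m(0) = x_0. With a = 2, b = -1/2, x_0 = 8, the solution is
  m(t) = x_0 * exp(a t) + (b/a) * (exp(a t) - 1)
       = 8 * exp(2 t) + ((-1/2)/2) * (exp(2 t) - 1)
       = 31*exp(2*t)/4 + 1/4.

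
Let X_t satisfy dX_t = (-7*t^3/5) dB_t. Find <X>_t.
<X>_t = 7*t^7/25

For an Itô process dX_t = a(t) dt + b(t) dB_t, the quadratic variation is <X>_t = int_0^t b(s)^2 ds (the drift term does not contribute). Here b(s) = -7*s^3/5, so
  b(s)^2 = 49*s^6/25.
Integrating from 0 to t:
  <X>_t = int_0^t (49*s^6/25) ds = 7*t^7/25.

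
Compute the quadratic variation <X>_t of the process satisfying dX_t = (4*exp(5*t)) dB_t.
<X>_t = 8*exp(10*t)/5 - 8/5

For an Itô process dX_t = a(t) dt + b(t) dB_t, the quadratic variation is <X>_t = int_0^t b(s)^2 ds (the drift term does not contribute). Here b(s) = 4*exp(5*s), so
  b(s)^2 = 16*exp(10*s).
Integrating from 0 to t:
  <X>_t = int_0^t (16*exp(10*s)) ds = 8*exp(10*t)/5 - 8/5.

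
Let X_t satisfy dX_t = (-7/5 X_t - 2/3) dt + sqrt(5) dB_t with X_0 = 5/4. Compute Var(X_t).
Var(X_t) = 25/14 - 25*exp(-14*t/5)/14

The variance V(t) = Var(X_t) satisfies V'(t) = 2 a V(t) + c^2 with V(0) = 0 (drift coefficient is linear in X, diffusion is constant). With a = -7/5, c = sqrt(5), the solution is
  V(t) = (c^2 / (2 a)) * (exp(2 a t) - 1)
       = (sqrt(5)^2 / (2*(-7/5))) * (exp((-14/5) t) - 1)
       = 25/14 - 25*exp(-14*t/5)/14.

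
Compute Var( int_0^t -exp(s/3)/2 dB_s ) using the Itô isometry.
Var = 3*exp(2*t/3)/8 - 3/8

The Itô integral of a deterministic integrand f(s) has mean 0 because each increment f(s) * (B_{s+ds} - B_s) has mean 0. By the Itô isometry:
  Var( int_0^t f(s) dB_s ) = E[ (int_0^t f(s) dB_s)^2 ] = int_0^t f(s)^2 ds.
Here f(s) = -exp(s/3)/2, so f(s)^2 = exp(2*s/3)/4. Integrate:
  int_0^t (exp(2*s/3)/4) ds = 3*exp(2*t/3)/8 - 3/8.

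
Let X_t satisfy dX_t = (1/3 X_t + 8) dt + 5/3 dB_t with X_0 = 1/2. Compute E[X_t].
E[X_t] = 49*exp(t/3)/2 - 24

Taking expectations and using E[dB_t] = 0, the mean m(t) = E[X_t] satisfies the ODE m'(t) = a m(t) + b with m(0) = x_0. With a = 1/3, b = 8, x_0 = 1/2, the solution is
  m(t) = x_0 * exp(a t) + (b/a) * (exp(a t) - 1)
       = (1/2) * exp((1/3) t) + (8/(1/3)) * (exp((1/3) t) - 1)
       = 49*exp(t/3)/2 - 24.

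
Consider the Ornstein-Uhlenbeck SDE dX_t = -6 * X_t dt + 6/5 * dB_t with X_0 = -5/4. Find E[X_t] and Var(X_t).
E[X_t] = -5*exp(-6*t)/4; Var(X_t) = 3/25 - 3*exp(-12*t)/25

The OU SDE dX = -theta X dt + sigma dB admits the integrating factor exp(theta t): d(exp(theta t) X_t) = sigma exp(theta t) dB_t. Integrating from 0 to t:
  X_t = x_0 * exp(-theta t) + sigma * int_0^t exp(-theta (t-s)) dB_s.
The Itô integral has mean 0 and (by the Itô isometry) variance sigma^2 * int_0^t exp(-2 theta (t - s)) ds = sigma^2 * (1 - exp(-2 theta t)) / (2 theta).
With theta = 6, sigma = 6/5, x_0 = -5/4:
  E[X_t] = -5/4 * exp(-6 t) = -5*exp(-6*t)/4
  Var(X_t) = (6/5)^2 * (1 - exp(-2*6 t)) / (2 * 6) = 3/25 - 3*exp(-12*t)/25.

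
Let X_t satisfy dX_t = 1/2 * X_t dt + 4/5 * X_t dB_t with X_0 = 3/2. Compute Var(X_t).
Var(X_t) = 9*(exp(16*t/25) - 1)*exp(t)/4

For GBM dX = mu X dt + sigma X dB with X_0 = x_0, apply Itô to Y = log X: dY = (mu - sigma^2/2) dt + sigma dB, so Y_t = log(x_0) + (mu - sigma^2/2) t + sigma B_t and hence X_t = x_0 * exp((mu - sigma^2/2) t + sigma B_t).
With mu = 1/2, sigma = 4/5, x_0 = 3/2, this gives:
  X_t = 3/2 * exp((9/50) * t + (4/5) * B_t).
Since sigma*B_t ~ Normal(0, sigma^2 t), E[exp(sigma*B_t)] = exp(sigma^2 t / 2); so E[X_t] = x_0 * exp((mu - sigma^2/2) t) * exp(sigma^2 t / 2) = x_0 * exp(mu t) = 3*exp(t/2)/2.
Var(X_t) = E[X_t^2] - (E[X_t])^2 = x_0^2 * exp(2 mu t) * (exp(sigma^2 t) - 1) = 9*(exp(16*t/25) - 1)*exp(t)/4.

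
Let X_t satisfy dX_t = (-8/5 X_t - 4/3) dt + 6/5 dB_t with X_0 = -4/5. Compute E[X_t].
E[X_t] = -5/6 + exp(-8*t/5)/30

Taking expectations and using E[dB_t] = 0, the mean m(t) = E[X_t] satisfies the ODE m'(t) = a m(t) + b with m(0) = x_0. With a = -8/5, b = -4/3, x_0 = -4/5, the solution is
  m(t) = x_0 * exp(a t) + (b/a) * (exp(a t) - 1)
       = (-4/5) * exp((-8/5) t) + ((-4/3)/(-8/5)) * (exp((-8/5) t) - 1)
       = -5/6 + exp(-8*t/5)/30.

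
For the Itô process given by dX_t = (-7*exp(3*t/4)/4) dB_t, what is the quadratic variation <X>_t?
<X>_t = 49*exp(3*t/2)/24 - 49/24

For an Itô process dX_t = a(t) dt + b(t) dB_t, the quadratic variation is <X>_t = int_0^t b(s)^2 ds (the drift term does not contribute). Here b(s) = -7*exp(3*s/4)/4, so
  b(s)^2 = 49*exp(3*s/2)/16.
Integrating from 0 to t:
  <X>_t = int_0^t (49*exp(3*s/2)/16) ds = 49*exp(3*t/2)/24 - 49/24.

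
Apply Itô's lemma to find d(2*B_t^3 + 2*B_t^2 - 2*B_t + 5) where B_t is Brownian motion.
d(2*B_t^3 + 2*B_t^2 - 2*B_t + 5) = (6*B_t + 2) dt + (6*B_t^2 + 4*B_t - 2) dB_t

Itô's formula for f(B_t) gives d f(B_t) = f'(B_t) dB_t + (1/2) f''(B_t) dt. Compute derivatives of f(x) = 2*x^3 + 2*x^2 - 2*x + 5:
  f'(x)  = 6*x^2 + 4*x - 2
  f''(x) = 12*x + 4
Substitute x = B_t and multiply the f'' term by 1/2:
  drift     = (1/2) * (12*x + 4) evaluated at B_t = 6*B_t + 2
  diffusion = (6*x^2 + 4*x - 2) evaluated at B_t = 6*B_t^2 + 4*B_t - 2
Therefore d(2*B_t^3 + 2*B_t^2 - 2*B_t + 5) = (6*B_t + 2) dt + (6*B_t^2 + 4*B_t - 2) dB_t.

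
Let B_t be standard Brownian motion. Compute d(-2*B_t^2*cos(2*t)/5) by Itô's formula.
d(-2*B_t^2*cos(2*t)/5) = (4*B_t^2*sin(2*t)/5 - 2*cos(2*t)/5) dt + (-4*B_t*cos(2*t)/5) dB_t

Itô's formula for f(t, x): d f(t, B_t) = (f_t + (1/2) f_xx) dt + f_x dB_t. Compute partials of f(t, x) = -2*x^2*cos(2*t)/5:
  f_t(t,x)  = 4*x^2*sin(2*t)/5
  f_x(t,x)  = -4*x*cos(2*t)/5
  f_xx(t,x) = -4*cos(2*t)/5
Assemble drift = f_t + (1/2) f_xx = 4*x^2*sin(2*t)/5 - 2*cos(2*t)/5 and diffusion = f_x = -4*x*cos(2*t)/5. Substituting x = B_t:
  d(-2*B_t^2*cos(2*t)/5) = (4*B_t^2*sin(2*t)/5 - 2*cos(2*t)/5) dt + (-4*B_t*cos(2*t)/5) dB_t.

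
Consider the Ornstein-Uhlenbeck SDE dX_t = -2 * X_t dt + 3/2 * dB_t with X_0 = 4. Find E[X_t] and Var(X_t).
E[X_t] = 4*exp(-2*t); Var(X_t) = 9/16 - 9*exp(-4*t)/16

The OU SDE dX = -theta X dt + sigma dB admits the integrating factor exp(theta t): d(exp(theta t) X_t) = sigma exp(theta t) dB_t. Integrating from 0 to t:
  X_t = x_0 * exp(-theta t) + sigma * int_0^t exp(-theta (t-s)) dB_s.
The Itô integral has mean 0 and (by the Itô isometry) variance sigma^2 * int_0^t exp(-2 theta (t - s)) ds = sigma^2 * (1 - exp(-2 theta t)) / (2 theta).
With theta = 2, sigma = 3/2, x_0 = 4:
  E[X_t] = 4 * exp(-2 t) = 4*exp(-2*t)
  Var(X_t) = (3/2)^2 * (1 - exp(-2*2 t)) / (2 * 2) = 9/16 - 9*exp(-4*t)/16.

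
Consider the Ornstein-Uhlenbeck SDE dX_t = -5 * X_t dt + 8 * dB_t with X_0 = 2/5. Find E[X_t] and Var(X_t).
E[X_t] = 2*exp(-5*t)/5; Var(X_t) = 32/5 - 32*exp(-10*t)/5

The OU SDE dX = -theta X dt + sigma dB admits the integrating factor exp(theta t): d(exp(theta t) X_t) = sigma exp(theta t) dB_t. Integrating from 0 to t:
  X_t = x_0 * exp(-theta t) + sigma * int_0^t exp(-theta (t-s)) dB_s.
The Itô integral has mean 0 and (by the Itô isometry) variance sigma^2 * int_0^t exp(-2 theta (t - s)) ds = sigma^2 * (1 - exp(-2 theta t)) / (2 theta).
With theta = 5, sigma = 8, x_0 = 2/5:
  E[X_t] = 2/5 * exp(-5 t) = 2*exp(-5*t)/5
  Var(X_t) = (8)^2 * (1 - exp(-2*5 t)) / (2 * 5) = 32/5 - 32*exp(-10*t)/5.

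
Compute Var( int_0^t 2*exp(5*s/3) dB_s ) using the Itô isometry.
Var = 6*exp(10*t/3)/5 - 6/5

The Itô integral of a deterministic integrand f(s) has mean 0 because each increment f(s) * (B_{s+ds} - B_s) has mean 0. By the Itô isometry:
  Var( int_0^t f(s) dB_s ) = E[ (int_0^t f(s) dB_s)^2 ] = int_0^t f(s)^2 ds.
Here f(s) = 2*exp(5*s/3), so f(s)^2 = 4*exp(10*s/3). Integrate:
  int_0^t (4*exp(10*s/3)) ds = 6*exp(10*t/3)/5 - 6/5.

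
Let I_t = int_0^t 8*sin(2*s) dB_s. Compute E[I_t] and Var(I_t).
E[I_t] = 0; Var(I_t) = 32*t - 8*sin(4*t)

The Itô integral of a deterministic integrand f(s) has mean 0 because each increment f(s) * (B_{s+ds} - B_s) has mean 0. By the Itô isometry:
  Var( int_0^t f(s) dB_s ) = E[ (int_0^t f(s) dB_s)^2 ] = int_0^t f(s)^2 ds.
Here f(s) = 8*sin(2*s), so f(s)^2 = 64*sin(2*s)^2. Integrate:
  int_0^t (64*sin(2*s)^2) ds = 32*t - 8*sin(4*t).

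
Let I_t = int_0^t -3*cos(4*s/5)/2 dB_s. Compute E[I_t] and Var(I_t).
E[I_t] = 0; Var(I_t) = 9*t/8 + 45*sin(4*t/5)*cos(4*t/5)/32

The Itô integral of a deterministic integrand f(s) has mean 0 because each increment f(s) * (B_{s+ds} - B_s) has mean 0. By the Itô isometry:
  Var( int_0^t f(s) dB_s ) = E[ (int_0^t f(s) dB_s)^2 ] = int_0^t f(s)^2 ds.
Here f(s) = -3*cos(4*s/5)/2, so f(s)^2 = 9*cos(4*s/5)^2/4. Integrate:
  int_0^t (9*cos(4*s/5)^2/4) ds = 9*t/8 + 45*sin(4*t/5)*cos(4*t/5)/32.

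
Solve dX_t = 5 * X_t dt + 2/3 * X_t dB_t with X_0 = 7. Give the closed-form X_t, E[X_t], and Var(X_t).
X_t = 7 * exp((43/9) t + (2/3) B_t); E[X_t] = 7*exp(5*t); Var(X_t) = 49*(exp(4*t/9) - 1)*exp(10*t)

For GBM dX = mu X dt + sigma X dB with X_0 = x_0, apply Itô to Y = log X: dY = (mu - sigma^2/2) dt + sigma dB, so Y_t = log(x_0) + (mu - sigma^2/2) t + sigma B_t and hence X_t = x_0 * exp((mu - sigma^2/2) t + sigma B_t).
With mu = 5, sigma = 2/3, x_0 = 7, this gives:
  X_t = 7 * exp((43/9) * t + (2/3) * B_t).
Since sigma*B_t ~ Normal(0, sigma^2 t), E[exp(sigma*B_t)] = exp(sigma^2 t / 2); so E[X_t] = x_0 * exp((mu - sigma^2/2) t) * exp(sigma^2 t / 2) = x_0 * exp(mu t) = 7*exp(5*t).
Var(X_t) = E[X_t^2] - (E[X_t])^2 = x_0^2 * exp(2 mu t) * (exp(sigma^2 t) - 1) = 49*(exp(4*t/9) - 1)*exp(10*t).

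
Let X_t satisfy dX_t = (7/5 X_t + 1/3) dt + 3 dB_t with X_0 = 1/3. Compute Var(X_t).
Var(X_t) = 45*exp(14*t/5)/14 - 45/14

The variance V(t) = Var(X_t) satisfies V'(t) = 2 a V(t) + c^2 with V(0) = 0 (drift coefficient is linear in X, diffusion is constant). With a = 7/5, c = 3, the solution is
  V(t) = (c^2 / (2 a)) * (exp(2 a t) - 1)
       = (3^2 / (2*(7/5))) * (exp((14/5) t) - 1)
       = 45*exp(14*t/5)/14 - 45/14.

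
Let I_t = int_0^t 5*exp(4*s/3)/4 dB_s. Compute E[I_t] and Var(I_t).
E[I_t] = 0; Var(I_t) = 75*exp(8*t/3)/128 - 75/128

The Itô integral of a deterministic integrand f(s) has mean 0 because each increment f(s) * (B_{s+ds} - B_s) has mean 0. By the Itô isometry:
  Var( int_0^t f(s) dB_s ) = E[ (int_0^t f(s) dB_s)^2 ] = int_0^t f(s)^2 ds.
Here f(s) = 5*exp(4*s/3)/4, so f(s)^2 = 25*exp(8*s/3)/16. Integrate:
  int_0^t (25*exp(8*s/3)/16) ds = 75*exp(8*t/3)/128 - 75/128.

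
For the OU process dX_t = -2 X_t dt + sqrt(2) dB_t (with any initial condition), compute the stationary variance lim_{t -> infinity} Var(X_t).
lim Var(X_t) = 1/2

The OU SDE dX = -theta X dt + sigma dB admits the integrating factor exp(theta t): d(exp(theta t) X_t) = sigma exp(theta t) dB_t. Integrating from 0 to t gives X_t = x_0 * exp(-theta t) + sigma * int_0^t exp(-theta (t-s)) dB_s for any initial x_0. The Itô integral has variance (by the Itô isometry) sigma^2 * int_0^t exp(-2 theta (t - s)) ds = sigma^2 * (1 - exp(-2 theta t)) / (2 theta), independent of x_0.
With theta = 2, sigma = sqrt(2):
  Var(X_t) = (sqrt(2))^2 * (1 - exp(-2*2 t)) / (2 * 2) = 1/2 - exp(-4*t)/2.
As t -> infinity, exp(-2*2 t) -> 0, so the stationary variance is sigma^2 / (2 theta) = 1/2.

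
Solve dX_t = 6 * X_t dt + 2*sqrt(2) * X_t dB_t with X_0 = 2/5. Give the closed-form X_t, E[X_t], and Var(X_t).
X_t = 2/5 * exp((2) t + (2*sqrt(2)) B_t); E[X_t] = 2*exp(6*t)/5; Var(X_t) = 4*(exp(8*t) - 1)*exp(12*t)/25

For GBM dX = mu X dt + sigma X dB with X_0 = x_0, apply Itô to Y = log X: dY = (mu - sigma^2/2) dt + sigma dB, so Y_t = log(x_0) + (mu - sigma^2/2) t + sigma B_t and hence X_t = x_0 * exp((mu - sigma^2/2) t + sigma B_t).
With mu = 6, sigma = 2*sqrt(2), x_0 = 2/5, this gives:
  X_t = 2/5 * exp((2) * t + (2*sqrt(2)) * B_t).
Since sigma*B_t ~ Normal(0, sigma^2 t), E[exp(sigma*B_t)] = exp(sigma^2 t / 2); so E[X_t] = x_0 * exp((mu - sigma^2/2) t) * exp(sigma^2 t / 2) = x_0 * exp(mu t) = 2*exp(6*t)/5.
Var(X_t) = E[X_t^2] - (E[X_t])^2 = x_0^2 * exp(2 mu t) * (exp(sigma^2 t) - 1) = 4*(exp(8*t) - 1)*exp(12*t)/25.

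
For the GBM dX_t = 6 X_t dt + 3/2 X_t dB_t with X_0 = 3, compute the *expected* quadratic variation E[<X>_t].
E[<X>_t] = 27*exp(57*t/4)/19 - 27/19

<X>_t = int_0^t ((3/2) * X_s)^2 ds. Taking expectation inside the integral: E[<X>_t] = (3/2)^2 * int_0^t E[X_s^2] ds. For GBM, E[X_s^2] = x_0^2 * exp((2 mu + sigma^2) s). Integrating:
  E[<X>_t] = (3/2)^2 * 3^2 * (exp((2*6 + (3/2)^2) t) - 1) / (2*6 + (3/2)^2)
           = (3/2)^2 * 3^2 * (exp((57/4) t) - 1) / (57/4) = 27*exp(57*t/4)/19 - 27/19.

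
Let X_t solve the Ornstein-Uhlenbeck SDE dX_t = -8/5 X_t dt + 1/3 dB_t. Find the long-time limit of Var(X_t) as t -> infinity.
lim Var(X_t) = 5/144

The OU SDE dX = -theta X dt + sigma dB admits the integrating factor exp(theta t): d(exp(theta t) X_t) = sigma exp(theta t) dB_t. Integrating from 0 to t gives X_t = x_0 * exp(-theta t) + sigma * int_0^t exp(-theta (t-s)) dB_s for any initial x_0. The Itô integral has variance (by the Itô isometry) sigma^2 * int_0^t exp(-2 theta (t - s)) ds = sigma^2 * (1 - exp(-2 theta t)) / (2 theta), independent of x_0.
With theta = 8/5, sigma = 1/3:
  Var(X_t) = (1/3)^2 * (1 - exp(-2*8/5 t)) / (2 * 8/5) = 5/144 - 5*exp(-16*t/5)/144.
As t -> infinity, exp(-2*8/5 t) -> 0, so the stationary variance is sigma^2 / (2 theta) = 5/144.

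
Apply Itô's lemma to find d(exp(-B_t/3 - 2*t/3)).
d(exp(-B_t/3 - 2*t/3)) = (-11*exp(-B_t/3 - 2*t/3)/18) dt + (-exp(-B_t/3 - 2*t/3)/3) dB_t

Itô's formula for f(t, x): d f(t, B_t) = (f_t + (1/2) f_xx) dt + f_x dB_t. Compute partials of f(t, x) = exp(-2*t/3 - x/3):
  f_t(t,x)  = -2*exp(-2*t/3 - x/3)/3
  f_x(t,x)  = -exp(-2*t/3 - x/3)/3
  f_xx(t,x) = exp(-2*t/3 - x/3)/9
Assemble drift = f_t + (1/2) f_xx = -11*exp(-2*t/3 - x/3)/18 and diffusion = f_x = -exp(-2*t/3 - x/3)/3. Substituting x = B_t:
  d(exp(-B_t/3 - 2*t/3)) = (-11*exp(-B_t/3 - 2*t/3)/18) dt + (-exp(-B_t/3 - 2*t/3)/3) dB_t.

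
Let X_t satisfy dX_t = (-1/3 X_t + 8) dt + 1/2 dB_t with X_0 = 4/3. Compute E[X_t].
E[X_t] = 24 - 68*exp(-t/3)/3

Taking expectations and using E[dB_t] = 0, the mean m(t) = E[X_t] satisfies the ODE m'(t) = a m(t) + b with m(0) = x_0. With a = -1/3, b = 8, x_0 = 4/3, the solution is
  m(t) = x_0 * exp(a t) + (b/a) * (exp(a t) - 1)
       = (4/3) * exp((-1/3) t) + (8/(-1/3)) * (exp((-1/3) t) - 1)
       = 24 - 68*exp(-t/3)/3.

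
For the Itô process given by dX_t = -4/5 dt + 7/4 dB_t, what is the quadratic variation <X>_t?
<X>_t = 49*t/16

For an Itô process dX_t = a(t) dt + b(t) dB_t, the quadratic variation is <X>_t = int_0^t b(s)^2 ds (the drift term does not contribute). Here b(s) = 7/4, so
  b(s)^2 = 49/16.
Integrating from 0 to t:
  <X>_t = int_0^t (49/16) ds = 49*t/16.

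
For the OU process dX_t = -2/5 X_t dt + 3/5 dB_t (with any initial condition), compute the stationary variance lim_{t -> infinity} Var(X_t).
lim Var(X_t) = 9/20

The OU SDE dX = -theta X dt + sigma dB admits the integrating factor exp(theta t): d(exp(theta t) X_t) = sigma exp(theta t) dB_t. Integrating from 0 to t gives X_t = x_0 * exp(-theta t) + sigma * int_0^t exp(-theta (t-s)) dB_s for any initial x_0. The Itô integral has variance (by the Itô isometry) sigma^2 * int_0^t exp(-2 theta (t - s)) ds = sigma^2 * (1 - exp(-2 theta t)) / (2 theta), independent of x_0.
With theta = 2/5, sigma = 3/5:
  Var(X_t) = (3/5)^2 * (1 - exp(-2*2/5 t)) / (2 * 2/5) = 9/20 - 9*exp(-4*t/5)/20.
As t -> infinity, exp(-2*2/5 t) -> 0, so the stationary variance is sigma^2 / (2 theta) = 9/20.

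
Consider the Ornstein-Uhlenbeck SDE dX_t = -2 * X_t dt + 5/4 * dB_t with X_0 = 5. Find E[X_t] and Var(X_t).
E[X_t] = 5*exp(-2*t); Var(X_t) = 25/64 - 25*exp(-4*t)/64

The OU SDE dX = -theta X dt + sigma dB admits the integrating factor exp(theta t): d(exp(theta t) X_t) = sigma exp(theta t) dB_t. Integrating from 0 to t:
  X_t = x_0 * exp(-theta t) + sigma * int_0^t exp(-theta (t-s)) dB_s.
The Itô integral has mean 0 and (by the Itô isometry) variance sigma^2 * int_0^t exp(-2 theta (t - s)) ds = sigma^2 * (1 - exp(-2 theta t)) / (2 theta).
With theta = 2, sigma = 5/4, x_0 = 5:
  E[X_t] = 5 * exp(-2 t) = 5*exp(-2*t)
  Var(X_t) = (5/4)^2 * (1 - exp(-2*2 t)) / (2 * 2) = 25/64 - 25*exp(-4*t)/64.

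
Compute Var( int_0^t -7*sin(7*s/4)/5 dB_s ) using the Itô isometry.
Var = 49*t/50 - 7*sin(7*t/2)/25

The Itô integral of a deterministic integrand f(s) has mean 0 because each increment f(s) * (B_{s+ds} - B_s) has mean 0. By the Itô isometry:
  Var( int_0^t f(s) dB_s ) = E[ (int_0^t f(s) dB_s)^2 ] = int_0^t f(s)^2 ds.
Here f(s) = -7*sin(7*s/4)/5, so f(s)^2 = 49*sin(7*s/4)^2/25. Integrate:
  int_0^t (49*sin(7*s/4)^2/25) ds = 49*t/50 - 7*sin(7*t/2)/25.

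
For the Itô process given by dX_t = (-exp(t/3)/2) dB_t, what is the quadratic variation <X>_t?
<X>_t = 3*exp(2*t/3)/8 - 3/8

For an Itô process dX_t = a(t) dt + b(t) dB_t, the quadratic variation is <X>_t = int_0^t b(s)^2 ds (the drift term does not contribute). Here b(s) = -exp(s/3)/2, so
  b(s)^2 = exp(2*s/3)/4.
Integrating from 0 to t:
  <X>_t = int_0^t (exp(2*s/3)/4) ds = 3*exp(2*t/3)/8 - 3/8.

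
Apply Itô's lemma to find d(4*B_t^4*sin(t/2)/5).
d(4*B_t^4*sin(t/2)/5) = (2*B_t^2*(B_t^2*cos(t/2) + 12*sin(t/2))/5) dt + (16*B_t^3*sin(t/2)/5) dB_t

Itô's formula for f(t, x): d f(t, B_t) = (f_t + (1/2) f_xx) dt + f_x dB_t. Compute partials of f(t, x) = 4*x^4*sin(t/2)/5:
  f_t(t,x)  = 2*x^4*cos(t/2)/5
  f_x(t,x)  = 16*x^3*sin(t/2)/5
  f_xx(t,x) = 48*x^2*sin(t/2)/5
Assemble drift = f_t + (1/2) f_xx = 2*x^2*(x^2*cos(t/2) + 12*sin(t/2))/5 and diffusion = f_x = 16*x^3*sin(t/2)/5. Substituting x = B_t:
  d(4*B_t^4*sin(t/2)/5) = (2*B_t^2*(B_t^2*cos(t/2) + 12*sin(t/2))/5) dt + (16*B_t^3*sin(t/2)/5) dB_t.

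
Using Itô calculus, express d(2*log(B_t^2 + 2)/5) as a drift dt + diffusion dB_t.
d(2*log(B_t^2 + 2)/5) = (2*(2 - B_t^2)/(5*(B_t^2 + 2)^2)) dt + (4*B_t/(5*(B_t^2 + 2))) dB_t

Itô's formula for f(B_t) gives d f(B_t) = f'(B_t) dB_t + (1/2) f''(B_t) dt. Compute derivatives of f(x) = 2*log(x^2 + 2)/5:
  f'(x)  = 4*x/(5*(x^2 + 2))
  f''(x) = 4*(2 - x^2)/(5*(x^2 + 2)^2)
Substitute x = B_t and multiply the f'' term by 1/2:
  drift     = (1/2) * (4*(2 - x^2)/(5*(x^2 + 2)^2)) evaluated at B_t = 2*(2 - B_t^2)/(5*(B_t^2 + 2)^2)
  diffusion = (4*x/(5*(x^2 + 2))) evaluated at B_t = 4*B_t/(5*(B_t^2 + 2))
Therefore d(2*log(B_t^2 + 2)/5) = (2*(2 - B_t^2)/(5*(B_t^2 + 2)^2)) dt + (4*B_t/(5*(B_t^2 + 2))) dB_t.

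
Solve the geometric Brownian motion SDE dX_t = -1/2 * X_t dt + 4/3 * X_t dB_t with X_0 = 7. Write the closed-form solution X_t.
X_t = 7 * exp((-25/18) * t + (4/3) * B_t)

For GBM dX = mu X dt + sigma X dB with X_0 = x_0, apply Itô to Y = log X: dY = (mu - sigma^2/2) dt + sigma dB, so Y_t = log(x_0) + (mu - sigma^2/2) t + sigma B_t and hence X_t = x_0 * exp((mu - sigma^2/2) t + sigma B_t).
With mu = -1/2, sigma = 4/3, x_0 = 7, this gives:
  X_t = 7 * exp((-25/18) * t + (4/3) * B_t).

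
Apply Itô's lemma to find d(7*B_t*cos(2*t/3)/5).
d(7*B_t*cos(2*t/3)/5) = (-14*B_t*sin(2*t/3)/15) dt + (7*cos(2*t/3)/5) dB_t

Itô's formula for f(t, x): d f(t, B_t) = (f_t + (1/2) f_xx) dt + f_x dB_t. Compute partials of f(t, x) = 7*x*cos(2*t/3)/5:
  f_t(t,x)  = -14*x*sin(2*t/3)/15
  f_x(t,x)  = 7*cos(2*t/3)/5
  f_xx(t,x) = 0
Assemble drift = f_t + (1/2) f_xx = -14*x*sin(2*t/3)/15 and diffusion = f_x = 7*cos(2*t/3)/5. Substituting x = B_t:
  d(7*B_t*cos(2*t/3)/5) = (-14*B_t*sin(2*t/3)/15) dt + (7*cos(2*t/3)/5) dB_t.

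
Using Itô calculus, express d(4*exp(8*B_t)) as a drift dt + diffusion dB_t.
d(4*exp(8*B_t)) = (128*exp(8*B_t)) dt + (32*exp(8*B_t)) dB_t

Itô's formula for f(B_t) gives d f(B_t) = f'(B_t) dB_t + (1/2) f''(B_t) dt. Compute derivatives of f(x) = 4*exp(8*x):
  f'(x)  = 32*exp(8*x)
  f''(x) = 256*exp(8*x)
Substitute x = B_t and multiply the f'' term by 1/2:
  drift     = (1/2) * (256*exp(8*x)) evaluated at B_t = 128*exp(8*B_t)
  diffusion = (32*exp(8*x)) evaluated at B_t = 32*exp(8*B_t)
Therefore d(4*exp(8*B_t)) = (128*exp(8*B_t)) dt + (32*exp(8*B_t)) dB_t.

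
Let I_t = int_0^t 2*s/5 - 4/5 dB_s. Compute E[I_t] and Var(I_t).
E[I_t] = 0; Var(I_t) = 4*t*(t^2 - 6*t + 12)/75

The Itô integral of a deterministic integrand f(s) has mean 0 because each increment f(s) * (B_{s+ds} - B_s) has mean 0. By the Itô isometry:
  Var( int_0^t f(s) dB_s ) = E[ (int_0^t f(s) dB_s)^2 ] = int_0^t f(s)^2 ds.
Here f(s) = 2*s/5 - 4/5, so f(s)^2 = 4*(s - 2)^2/25. Integrate:
  int_0^t (4*(s - 2)^2/25) ds = 4*t*(t^2 - 6*t + 12)/75.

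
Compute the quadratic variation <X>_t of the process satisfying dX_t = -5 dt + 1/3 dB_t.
<X>_t = t/9

For an Itô process dX_t = a(t) dt + b(t) dB_t, the quadratic variation is <X>_t = int_0^t b(s)^2 ds (the drift term does not contribute). Here b(s) = 1/3, so
  b(s)^2 = 1/9.
Integrating from 0 to t:
  <X>_t = int_0^t (1/9) ds = t/9.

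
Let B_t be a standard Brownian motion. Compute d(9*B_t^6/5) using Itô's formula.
d(9*B_t^6/5) = (27*B_t^4) dt + (54*B_t^5/5) dB_t

Itô's formula for f(B_t) gives d f(B_t) = f'(B_t) dB_t + (1/2) f''(B_t) dt. Compute derivatives of f(x) = 9*x^6/5:
  f'(x)  = 54*x^5/5
  f''(x) = 54*x^4
Substitute x = B_t and multiply the f'' term by 1/2:
  drift     = (1/2) * (54*x^4) evaluated at B_t = 27*B_t^4
  diffusion = (54*x^5/5) evaluated at B_t = 54*B_t^5/5
Therefore d(9*B_t^6/5) = (27*B_t^4) dt + (54*B_t^5/5) dB_t.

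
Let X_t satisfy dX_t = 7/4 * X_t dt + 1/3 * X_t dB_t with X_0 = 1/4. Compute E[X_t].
E[X_t] = exp(7*t/4)/4

For GBM dX = mu X dt + sigma X dB with X_0 = x_0, apply Itô to Y = log X: dY = (mu - sigma^2/2) dt + sigma dB, so Y_t = log(x_0) + (mu - sigma^2/2) t + sigma B_t and hence X_t = x_0 * exp((mu - sigma^2/2) t + sigma B_t).
With mu = 7/4, sigma = 1/3, x_0 = 1/4, this gives:
  X_t = 1/4 * exp((61/36) * t + (1/3) * B_t).
Since sigma*B_t ~ Normal(0, sigma^2 t), E[exp(sigma*B_t)] = exp(sigma^2 t / 2); so E[X_t] = x_0 * exp((mu - sigma^2/2) t) * exp(sigma^2 t / 2) = x_0 * exp(mu t) = exp(7*t/4)/4.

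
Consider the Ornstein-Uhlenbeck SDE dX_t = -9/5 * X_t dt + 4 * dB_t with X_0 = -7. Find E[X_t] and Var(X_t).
E[X_t] = -7*exp(-9*t/5); Var(X_t) = 40/9 - 40*exp(-18*t/5)/9

The OU SDE dX = -theta X dt + sigma dB admits the integrating factor exp(theta t): d(exp(theta t) X_t) = sigma exp(theta t) dB_t. Integrating from 0 to t:
  X_t = x_0 * exp(-theta t) + sigma * int_0^t exp(-theta (t-s)) dB_s.
The Itô integral has mean 0 and (by the Itô isometry) variance sigma^2 * int_0^t exp(-2 theta (t - s)) ds = sigma^2 * (1 - exp(-2 theta t)) / (2 theta).
With theta = 9/5, sigma = 4, x_0 = -7:
  E[X_t] = -7 * exp(-9/5 t) = -7*exp(-9*t/5)
  Var(X_t) = (4)^2 * (1 - exp(-2*9/5 t)) / (2 * 9/5) = 40/9 - 40*exp(-18*t/5)/9.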